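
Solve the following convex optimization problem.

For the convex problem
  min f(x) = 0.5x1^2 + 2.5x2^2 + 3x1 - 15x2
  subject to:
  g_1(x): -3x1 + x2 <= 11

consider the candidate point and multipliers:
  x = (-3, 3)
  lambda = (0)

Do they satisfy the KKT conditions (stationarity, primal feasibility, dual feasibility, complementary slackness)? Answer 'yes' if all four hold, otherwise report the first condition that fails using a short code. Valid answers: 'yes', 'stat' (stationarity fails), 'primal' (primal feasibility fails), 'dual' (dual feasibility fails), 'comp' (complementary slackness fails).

Gradient of f: grad f(x) = Q x + c = (0, 0)
Constraint values g_i(x) = a_i^T x - b_i:
  g_1((-3, 3)) = 1
Stationarity residual: grad f(x) + sum_i lambda_i a_i = (0, 0)
  -> stationarity OK
Primal feasibility (all g_i <= 0): FAILS
Dual feasibility (all lambda_i >= 0): OK
Complementary slackness (lambda_i * g_i(x) = 0 for all i): OK

Verdict: the first failing condition is primal_feasibility -> primal.

primal


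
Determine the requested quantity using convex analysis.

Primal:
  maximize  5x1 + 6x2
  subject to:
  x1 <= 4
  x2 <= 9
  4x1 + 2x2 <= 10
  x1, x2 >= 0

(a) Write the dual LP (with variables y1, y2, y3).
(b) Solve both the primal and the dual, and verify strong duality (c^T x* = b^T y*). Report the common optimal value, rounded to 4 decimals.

The standard primal-dual pair for 'max c^T x s.t. A x <= b, x >= 0' is:
  Dual:  min b^T y  s.t.  A^T y >= c,  y >= 0.

So the dual LP is:
  minimize  4y1 + 9y2 + 10y3
  subject to:
    y1 + 4y3 >= 5
    y2 + 2y3 >= 6
    y1, y2, y3 >= 0

Solving the primal: x* = (0, 5).
  primal value c^T x* = 30.
Solving the dual: y* = (0, 0, 3).
  dual value b^T y* = 30.
Strong duality: c^T x* = b^T y*. Confirmed.

30


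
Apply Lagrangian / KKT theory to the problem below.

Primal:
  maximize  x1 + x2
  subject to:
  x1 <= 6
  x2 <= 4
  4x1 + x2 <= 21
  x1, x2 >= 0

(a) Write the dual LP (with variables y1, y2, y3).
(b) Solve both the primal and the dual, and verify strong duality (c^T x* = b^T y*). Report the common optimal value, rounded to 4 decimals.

The standard primal-dual pair for 'max c^T x s.t. A x <= b, x >= 0' is:
  Dual:  min b^T y  s.t.  A^T y >= c,  y >= 0.

So the dual LP is:
  minimize  6y1 + 4y2 + 21y3
  subject to:
    y1 + 4y3 >= 1
    y2 + y3 >= 1
    y1, y2, y3 >= 0

Solving the primal: x* = (4.25, 4).
  primal value c^T x* = 8.25.
Solving the dual: y* = (0, 0.75, 0.25).
  dual value b^T y* = 8.25.
Strong duality: c^T x* = b^T y*. Confirmed.

8.25


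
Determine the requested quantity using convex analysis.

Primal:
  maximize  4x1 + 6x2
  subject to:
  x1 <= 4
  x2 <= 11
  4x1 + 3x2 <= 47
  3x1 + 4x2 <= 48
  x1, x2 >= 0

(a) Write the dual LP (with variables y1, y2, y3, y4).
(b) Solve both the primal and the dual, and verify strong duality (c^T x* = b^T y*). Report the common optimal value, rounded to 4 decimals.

The standard primal-dual pair for 'max c^T x s.t. A x <= b, x >= 0' is:
  Dual:  min b^T y  s.t.  A^T y >= c,  y >= 0.

So the dual LP is:
  minimize  4y1 + 11y2 + 47y3 + 48y4
  subject to:
    y1 + 4y3 + 3y4 >= 4
    y2 + 3y3 + 4y4 >= 6
    y1, y2, y3, y4 >= 0

Solving the primal: x* = (1.3333, 11).
  primal value c^T x* = 71.3333.
Solving the dual: y* = (0, 0.6667, 0, 1.3333).
  dual value b^T y* = 71.3333.
Strong duality: c^T x* = b^T y*. Confirmed.

71.3333


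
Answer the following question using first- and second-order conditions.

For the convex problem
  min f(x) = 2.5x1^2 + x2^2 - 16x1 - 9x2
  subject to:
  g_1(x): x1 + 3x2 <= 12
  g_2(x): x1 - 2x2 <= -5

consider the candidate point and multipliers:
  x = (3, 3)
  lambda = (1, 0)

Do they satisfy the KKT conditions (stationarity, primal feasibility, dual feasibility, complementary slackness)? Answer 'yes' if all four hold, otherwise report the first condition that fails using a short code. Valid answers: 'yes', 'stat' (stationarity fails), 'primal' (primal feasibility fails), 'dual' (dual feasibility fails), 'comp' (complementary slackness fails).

Gradient of f: grad f(x) = Q x + c = (-1, -3)
Constraint values g_i(x) = a_i^T x - b_i:
  g_1((3, 3)) = 0
  g_2((3, 3)) = 2
Stationarity residual: grad f(x) + sum_i lambda_i a_i = (0, 0)
  -> stationarity OK
Primal feasibility (all g_i <= 0): FAILS
Dual feasibility (all lambda_i >= 0): OK
Complementary slackness (lambda_i * g_i(x) = 0 for all i): OK

Verdict: the first failing condition is primal_feasibility -> primal.

primal


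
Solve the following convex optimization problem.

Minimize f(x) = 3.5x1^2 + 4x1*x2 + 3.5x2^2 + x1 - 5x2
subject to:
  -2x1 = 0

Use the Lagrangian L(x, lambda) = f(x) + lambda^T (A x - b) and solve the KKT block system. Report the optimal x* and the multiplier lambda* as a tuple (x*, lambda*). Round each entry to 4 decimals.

Form the Lagrangian:
  L(x, lambda) = (1/2) x^T Q x + c^T x + lambda^T (A x - b)
Stationarity (grad_x L = 0): Q x + c + A^T lambda = 0.
Primal feasibility: A x = b.

This gives the KKT block system:
  [ Q   A^T ] [ x     ]   [-c ]
  [ A    0  ] [ lambda ] = [ b ]

Solving the linear system:
  x*      = (0, 0.7143)
  lambda* = (1.9286)
  f(x*)   = -1.7857

x* = (0, 0.7143), lambda* = (1.9286)


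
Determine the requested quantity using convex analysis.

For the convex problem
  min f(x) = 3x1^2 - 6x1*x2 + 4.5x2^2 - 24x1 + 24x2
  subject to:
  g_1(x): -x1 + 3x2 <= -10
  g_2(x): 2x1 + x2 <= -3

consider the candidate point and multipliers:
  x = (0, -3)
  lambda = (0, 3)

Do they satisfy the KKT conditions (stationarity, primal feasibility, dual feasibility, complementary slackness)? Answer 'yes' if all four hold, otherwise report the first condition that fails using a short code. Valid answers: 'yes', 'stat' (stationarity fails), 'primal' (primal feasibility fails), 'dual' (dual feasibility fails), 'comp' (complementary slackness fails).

Gradient of f: grad f(x) = Q x + c = (-6, -3)
Constraint values g_i(x) = a_i^T x - b_i:
  g_1((0, -3)) = 1
  g_2((0, -3)) = 0
Stationarity residual: grad f(x) + sum_i lambda_i a_i = (0, 0)
  -> stationarity OK
Primal feasibility (all g_i <= 0): FAILS
Dual feasibility (all lambda_i >= 0): OK
Complementary slackness (lambda_i * g_i(x) = 0 for all i): OK

Verdict: the first failing condition is primal_feasibility -> primal.

primal


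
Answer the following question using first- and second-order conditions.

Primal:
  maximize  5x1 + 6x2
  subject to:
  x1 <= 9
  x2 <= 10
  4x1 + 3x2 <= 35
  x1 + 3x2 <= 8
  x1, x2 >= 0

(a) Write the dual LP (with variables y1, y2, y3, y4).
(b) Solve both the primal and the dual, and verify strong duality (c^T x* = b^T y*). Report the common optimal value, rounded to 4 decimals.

The standard primal-dual pair for 'max c^T x s.t. A x <= b, x >= 0' is:
  Dual:  min b^T y  s.t.  A^T y >= c,  y >= 0.

So the dual LP is:
  minimize  9y1 + 10y2 + 35y3 + 8y4
  subject to:
    y1 + 4y3 + y4 >= 5
    y2 + 3y3 + 3y4 >= 6
    y1, y2, y3, y4 >= 0

Solving the primal: x* = (8, 0).
  primal value c^T x* = 40.
Solving the dual: y* = (0, 0, 0, 5).
  dual value b^T y* = 40.
Strong duality: c^T x* = b^T y*. Confirmed.

40


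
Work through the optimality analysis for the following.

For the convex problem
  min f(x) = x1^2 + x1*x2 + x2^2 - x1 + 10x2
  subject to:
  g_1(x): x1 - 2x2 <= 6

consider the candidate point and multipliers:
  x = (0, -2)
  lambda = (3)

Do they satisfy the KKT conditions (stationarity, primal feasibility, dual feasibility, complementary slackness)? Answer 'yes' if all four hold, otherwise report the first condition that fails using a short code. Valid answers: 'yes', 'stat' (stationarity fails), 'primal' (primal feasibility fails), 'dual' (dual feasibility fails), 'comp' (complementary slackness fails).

Gradient of f: grad f(x) = Q x + c = (-3, 6)
Constraint values g_i(x) = a_i^T x - b_i:
  g_1((0, -2)) = -2
Stationarity residual: grad f(x) + sum_i lambda_i a_i = (0, 0)
  -> stationarity OK
Primal feasibility (all g_i <= 0): OK
Dual feasibility (all lambda_i >= 0): OK
Complementary slackness (lambda_i * g_i(x) = 0 for all i): FAILS

Verdict: the first failing condition is complementary_slackness -> comp.

comp


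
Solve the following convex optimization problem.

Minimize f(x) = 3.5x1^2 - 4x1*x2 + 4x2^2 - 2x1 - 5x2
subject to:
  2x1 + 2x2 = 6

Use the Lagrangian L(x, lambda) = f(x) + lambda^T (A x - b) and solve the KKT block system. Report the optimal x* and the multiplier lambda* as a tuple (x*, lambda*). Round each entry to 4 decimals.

Form the Lagrangian:
  L(x, lambda) = (1/2) x^T Q x + c^T x + lambda^T (A x - b)
Stationarity (grad_x L = 0): Q x + c + A^T lambda = 0.
Primal feasibility: A x = b.

This gives the KKT block system:
  [ Q   A^T ] [ x     ]   [-c ]
  [ A    0  ] [ lambda ] = [ b ]

Solving the linear system:
  x*      = (1.4348, 1.5652)
  lambda* = (-0.8913)
  f(x*)   = -2.6739

x* = (1.4348, 1.5652), lambda* = (-0.8913)


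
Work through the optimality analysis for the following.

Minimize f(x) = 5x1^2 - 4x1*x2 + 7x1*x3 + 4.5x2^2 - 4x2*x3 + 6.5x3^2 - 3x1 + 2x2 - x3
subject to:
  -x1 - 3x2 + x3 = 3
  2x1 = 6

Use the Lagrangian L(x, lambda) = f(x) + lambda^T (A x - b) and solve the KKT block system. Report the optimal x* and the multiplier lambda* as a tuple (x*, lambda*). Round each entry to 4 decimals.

Form the Lagrangian:
  L(x, lambda) = (1/2) x^T Q x + c^T x + lambda^T (A x - b)
Stationarity (grad_x L = 0): Q x + c + A^T lambda = 0.
Primal feasibility: A x = b.

This gives the KKT block system:
  [ Q   A^T ] [ x     ]   [-c ]
  [ A    0  ] [ lambda ] = [ b ]

Solving the linear system:
  x*      = (3, -2.549, -1.6471)
  lambda* = (-8.7843, -17.2255)
  f(x*)   = 58.6275

x* = (3, -2.549, -1.6471), lambda* = (-8.7843, -17.2255)


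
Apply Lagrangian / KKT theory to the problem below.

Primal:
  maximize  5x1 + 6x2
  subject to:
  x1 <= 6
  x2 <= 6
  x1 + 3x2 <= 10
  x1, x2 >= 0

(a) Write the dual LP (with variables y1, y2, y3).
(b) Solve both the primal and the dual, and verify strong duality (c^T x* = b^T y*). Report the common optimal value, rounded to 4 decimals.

The standard primal-dual pair for 'max c^T x s.t. A x <= b, x >= 0' is:
  Dual:  min b^T y  s.t.  A^T y >= c,  y >= 0.

So the dual LP is:
  minimize  6y1 + 6y2 + 10y3
  subject to:
    y1 + y3 >= 5
    y2 + 3y3 >= 6
    y1, y2, y3 >= 0

Solving the primal: x* = (6, 1.3333).
  primal value c^T x* = 38.
Solving the dual: y* = (3, 0, 2).
  dual value b^T y* = 38.
Strong duality: c^T x* = b^T y*. Confirmed.

38


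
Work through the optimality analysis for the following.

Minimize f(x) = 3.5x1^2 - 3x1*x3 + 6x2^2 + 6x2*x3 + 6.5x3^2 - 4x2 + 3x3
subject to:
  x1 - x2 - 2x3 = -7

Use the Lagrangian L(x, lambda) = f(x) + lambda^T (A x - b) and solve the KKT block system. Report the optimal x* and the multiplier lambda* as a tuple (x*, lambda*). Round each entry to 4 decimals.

Form the Lagrangian:
  L(x, lambda) = (1/2) x^T Q x + c^T x + lambda^T (A x - b)
Stationarity (grad_x L = 0): Q x + c + A^T lambda = 0.
Primal feasibility: A x = b.

This gives the KKT block system:
  [ Q   A^T ] [ x     ]   [-c ]
  [ A    0  ] [ lambda ] = [ b ]

Solving the linear system:
  x*      = (-2.0802, 1.0649, 1.9275)
  lambda* = (20.3435)
  f(x*)   = 71.9637

x* = (-2.0802, 1.0649, 1.9275), lambda* = (20.3435)


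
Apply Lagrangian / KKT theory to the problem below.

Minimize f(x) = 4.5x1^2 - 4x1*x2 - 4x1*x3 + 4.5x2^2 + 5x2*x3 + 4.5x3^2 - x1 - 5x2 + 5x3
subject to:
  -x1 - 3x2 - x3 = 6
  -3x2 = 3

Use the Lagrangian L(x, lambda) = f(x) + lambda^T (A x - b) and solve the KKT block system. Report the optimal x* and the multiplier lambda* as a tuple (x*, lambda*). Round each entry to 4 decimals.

Form the Lagrangian:
  L(x, lambda) = (1/2) x^T Q x + c^T x + lambda^T (A x - b)
Stationarity (grad_x L = 0): Q x + c + A^T lambda = 0.
Primal feasibility: A x = b.

This gives the KKT block system:
  [ Q   A^T ] [ x     ]   [-c ]
  [ A    0  ] [ lambda ] = [ b ]

Solving the linear system:
  x*      = (-1.6154, -1, -1.3846)
  lambda* = (-6, 1.1795)
  f(x*)   = 16.0769

x* = (-1.6154, -1, -1.3846), lambda* = (-6, 1.1795)


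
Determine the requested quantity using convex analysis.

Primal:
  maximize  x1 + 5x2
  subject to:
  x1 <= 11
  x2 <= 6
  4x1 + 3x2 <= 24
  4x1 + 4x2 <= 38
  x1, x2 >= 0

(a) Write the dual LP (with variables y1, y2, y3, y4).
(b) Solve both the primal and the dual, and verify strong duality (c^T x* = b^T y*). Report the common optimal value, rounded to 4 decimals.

The standard primal-dual pair for 'max c^T x s.t. A x <= b, x >= 0' is:
  Dual:  min b^T y  s.t.  A^T y >= c,  y >= 0.

So the dual LP is:
  minimize  11y1 + 6y2 + 24y3 + 38y4
  subject to:
    y1 + 4y3 + 4y4 >= 1
    y2 + 3y3 + 4y4 >= 5
    y1, y2, y3, y4 >= 0

Solving the primal: x* = (1.5, 6).
  primal value c^T x* = 31.5.
Solving the dual: y* = (0, 4.25, 0.25, 0).
  dual value b^T y* = 31.5.
Strong duality: c^T x* = b^T y*. Confirmed.

31.5


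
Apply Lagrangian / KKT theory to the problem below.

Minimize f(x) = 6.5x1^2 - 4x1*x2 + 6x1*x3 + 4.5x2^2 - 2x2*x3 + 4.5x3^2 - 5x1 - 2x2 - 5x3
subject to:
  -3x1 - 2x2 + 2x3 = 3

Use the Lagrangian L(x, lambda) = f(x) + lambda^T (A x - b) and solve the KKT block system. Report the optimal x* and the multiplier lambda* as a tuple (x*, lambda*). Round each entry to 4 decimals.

Form the Lagrangian:
  L(x, lambda) = (1/2) x^T Q x + c^T x + lambda^T (A x - b)
Stationarity (grad_x L = 0): Q x + c + A^T lambda = 0.
Primal feasibility: A x = b.

This gives the KKT block system:
  [ Q   A^T ] [ x     ]   [-c ]
  [ A    0  ] [ lambda ] = [ b ]

Solving the linear system:
  x*      = (-0.3399, 0.0535, 1.0437)
  lambda* = (-1.1234)
  f(x*)   = -0.1278

x* = (-0.3399, 0.0535, 1.0437), lambda* = (-1.1234)


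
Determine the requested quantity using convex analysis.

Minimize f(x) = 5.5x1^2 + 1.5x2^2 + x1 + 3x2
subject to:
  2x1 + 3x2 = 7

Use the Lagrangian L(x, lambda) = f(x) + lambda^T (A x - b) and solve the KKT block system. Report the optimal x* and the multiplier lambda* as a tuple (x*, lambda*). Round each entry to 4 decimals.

Form the Lagrangian:
  L(x, lambda) = (1/2) x^T Q x + c^T x + lambda^T (A x - b)
Stationarity (grad_x L = 0): Q x + c + A^T lambda = 0.
Primal feasibility: A x = b.

This gives the KKT block system:
  [ Q   A^T ] [ x     ]   [-c ]
  [ A    0  ] [ lambda ] = [ b ]

Solving the linear system:
  x*      = (0.4595, 2.027)
  lambda* = (-3.027)
  f(x*)   = 13.8649

x* = (0.4595, 2.027), lambda* = (-3.027)


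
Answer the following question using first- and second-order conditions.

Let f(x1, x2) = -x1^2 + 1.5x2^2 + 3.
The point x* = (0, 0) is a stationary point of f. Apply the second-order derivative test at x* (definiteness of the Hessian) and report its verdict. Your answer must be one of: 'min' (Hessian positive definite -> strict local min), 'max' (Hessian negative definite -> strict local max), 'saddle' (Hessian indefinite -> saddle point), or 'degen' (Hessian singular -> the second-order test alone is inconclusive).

Compute the Hessian H = grad^2 f:
  H = [[-2, 0], [0, 3]]
Verify stationarity: grad f(x*) = H x* + g = (0, 0).
Eigenvalues of H: -2, 3.
Eigenvalues have mixed signs, so H is indefinite -> x* is a saddle point.

saddle


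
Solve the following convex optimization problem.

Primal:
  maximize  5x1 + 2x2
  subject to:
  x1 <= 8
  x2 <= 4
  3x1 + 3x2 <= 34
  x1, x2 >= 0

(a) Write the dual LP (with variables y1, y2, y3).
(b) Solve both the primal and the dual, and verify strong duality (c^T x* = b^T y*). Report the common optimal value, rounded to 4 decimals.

The standard primal-dual pair for 'max c^T x s.t. A x <= b, x >= 0' is:
  Dual:  min b^T y  s.t.  A^T y >= c,  y >= 0.

So the dual LP is:
  minimize  8y1 + 4y2 + 34y3
  subject to:
    y1 + 3y3 >= 5
    y2 + 3y3 >= 2
    y1, y2, y3 >= 0

Solving the primal: x* = (8, 3.3333).
  primal value c^T x* = 46.6667.
Solving the dual: y* = (3, 0, 0.6667).
  dual value b^T y* = 46.6667.
Strong duality: c^T x* = b^T y*. Confirmed.

46.6667


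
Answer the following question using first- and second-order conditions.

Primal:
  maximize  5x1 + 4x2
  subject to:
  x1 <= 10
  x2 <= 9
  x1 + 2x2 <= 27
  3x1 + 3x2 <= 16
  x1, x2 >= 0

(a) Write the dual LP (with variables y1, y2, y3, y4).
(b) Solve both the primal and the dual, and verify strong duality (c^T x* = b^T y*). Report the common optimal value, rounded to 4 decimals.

The standard primal-dual pair for 'max c^T x s.t. A x <= b, x >= 0' is:
  Dual:  min b^T y  s.t.  A^T y >= c,  y >= 0.

So the dual LP is:
  minimize  10y1 + 9y2 + 27y3 + 16y4
  subject to:
    y1 + y3 + 3y4 >= 5
    y2 + 2y3 + 3y4 >= 4
    y1, y2, y3, y4 >= 0

Solving the primal: x* = (5.3333, 0).
  primal value c^T x* = 26.6667.
Solving the dual: y* = (0, 0, 0, 1.6667).
  dual value b^T y* = 26.6667.
Strong duality: c^T x* = b^T y*. Confirmed.

26.6667


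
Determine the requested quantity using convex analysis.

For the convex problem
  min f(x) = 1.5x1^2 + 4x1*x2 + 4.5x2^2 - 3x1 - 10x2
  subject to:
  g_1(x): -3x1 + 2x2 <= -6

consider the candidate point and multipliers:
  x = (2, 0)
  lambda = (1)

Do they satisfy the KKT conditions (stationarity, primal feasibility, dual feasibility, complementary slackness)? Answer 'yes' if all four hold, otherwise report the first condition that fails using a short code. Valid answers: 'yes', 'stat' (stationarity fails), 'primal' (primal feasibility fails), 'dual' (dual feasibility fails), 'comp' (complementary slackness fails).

Gradient of f: grad f(x) = Q x + c = (3, -2)
Constraint values g_i(x) = a_i^T x - b_i:
  g_1((2, 0)) = 0
Stationarity residual: grad f(x) + sum_i lambda_i a_i = (0, 0)
  -> stationarity OK
Primal feasibility (all g_i <= 0): OK
Dual feasibility (all lambda_i >= 0): OK
Complementary slackness (lambda_i * g_i(x) = 0 for all i): OK

Verdict: yes, KKT holds.

yes


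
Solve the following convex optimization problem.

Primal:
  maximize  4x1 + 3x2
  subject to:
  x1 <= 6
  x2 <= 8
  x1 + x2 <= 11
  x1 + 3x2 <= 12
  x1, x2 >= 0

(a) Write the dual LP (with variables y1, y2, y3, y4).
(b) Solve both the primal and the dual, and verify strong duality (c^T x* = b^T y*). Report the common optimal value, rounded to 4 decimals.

The standard primal-dual pair for 'max c^T x s.t. A x <= b, x >= 0' is:
  Dual:  min b^T y  s.t.  A^T y >= c,  y >= 0.

So the dual LP is:
  minimize  6y1 + 8y2 + 11y3 + 12y4
  subject to:
    y1 + y3 + y4 >= 4
    y2 + y3 + 3y4 >= 3
    y1, y2, y3, y4 >= 0

Solving the primal: x* = (6, 2).
  primal value c^T x* = 30.
Solving the dual: y* = (3, 0, 0, 1).
  dual value b^T y* = 30.
Strong duality: c^T x* = b^T y*. Confirmed.

30


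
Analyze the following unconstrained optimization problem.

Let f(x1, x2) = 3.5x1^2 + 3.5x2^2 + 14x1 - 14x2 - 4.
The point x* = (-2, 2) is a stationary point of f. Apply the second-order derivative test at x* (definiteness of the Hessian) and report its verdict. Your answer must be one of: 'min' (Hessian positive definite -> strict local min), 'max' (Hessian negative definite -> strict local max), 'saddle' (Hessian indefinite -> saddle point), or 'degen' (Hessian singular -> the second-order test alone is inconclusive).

Compute the Hessian H = grad^2 f:
  H = [[7, 0], [0, 7]]
Verify stationarity: grad f(x*) = H x* + g = (0, 0).
Eigenvalues of H: 7, 7.
Both eigenvalues > 0, so H is positive definite -> x* is a strict local min.

min


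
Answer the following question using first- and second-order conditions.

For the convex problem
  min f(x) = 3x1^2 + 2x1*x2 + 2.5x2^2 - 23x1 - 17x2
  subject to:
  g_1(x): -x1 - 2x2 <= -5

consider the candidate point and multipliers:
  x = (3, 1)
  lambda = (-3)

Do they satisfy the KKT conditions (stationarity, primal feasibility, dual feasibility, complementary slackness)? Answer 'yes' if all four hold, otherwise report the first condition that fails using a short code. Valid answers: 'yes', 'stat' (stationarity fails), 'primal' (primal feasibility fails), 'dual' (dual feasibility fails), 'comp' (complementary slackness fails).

Gradient of f: grad f(x) = Q x + c = (-3, -6)
Constraint values g_i(x) = a_i^T x - b_i:
  g_1((3, 1)) = 0
Stationarity residual: grad f(x) + sum_i lambda_i a_i = (0, 0)
  -> stationarity OK
Primal feasibility (all g_i <= 0): OK
Dual feasibility (all lambda_i >= 0): FAILS
Complementary slackness (lambda_i * g_i(x) = 0 for all i): OK

Verdict: the first failing condition is dual_feasibility -> dual.

dual


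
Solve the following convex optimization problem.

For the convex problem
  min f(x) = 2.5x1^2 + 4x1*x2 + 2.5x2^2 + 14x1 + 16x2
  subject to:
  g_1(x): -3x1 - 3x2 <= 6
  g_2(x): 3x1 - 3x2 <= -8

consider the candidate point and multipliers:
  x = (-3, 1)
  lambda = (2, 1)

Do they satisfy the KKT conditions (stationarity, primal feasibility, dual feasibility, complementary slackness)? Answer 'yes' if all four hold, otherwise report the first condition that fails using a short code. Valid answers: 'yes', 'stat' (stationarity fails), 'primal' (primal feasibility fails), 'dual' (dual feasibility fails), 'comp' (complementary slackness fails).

Gradient of f: grad f(x) = Q x + c = (3, 9)
Constraint values g_i(x) = a_i^T x - b_i:
  g_1((-3, 1)) = 0
  g_2((-3, 1)) = -4
Stationarity residual: grad f(x) + sum_i lambda_i a_i = (0, 0)
  -> stationarity OK
Primal feasibility (all g_i <= 0): OK
Dual feasibility (all lambda_i >= 0): OK
Complementary slackness (lambda_i * g_i(x) = 0 for all i): FAILS

Verdict: the first failing condition is complementary_slackness -> comp.

comp


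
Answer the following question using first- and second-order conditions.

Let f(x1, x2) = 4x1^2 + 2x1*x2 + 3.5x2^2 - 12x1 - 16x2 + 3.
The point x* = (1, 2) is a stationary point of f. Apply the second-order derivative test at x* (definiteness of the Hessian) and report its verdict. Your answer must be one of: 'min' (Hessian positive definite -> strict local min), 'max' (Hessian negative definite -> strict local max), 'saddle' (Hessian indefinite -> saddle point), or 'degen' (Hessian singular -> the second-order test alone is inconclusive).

Compute the Hessian H = grad^2 f:
  H = [[8, 2], [2, 7]]
Verify stationarity: grad f(x*) = H x* + g = (0, 0).
Eigenvalues of H: 5.4384, 9.5616.
Both eigenvalues > 0, so H is positive definite -> x* is a strict local min.

min


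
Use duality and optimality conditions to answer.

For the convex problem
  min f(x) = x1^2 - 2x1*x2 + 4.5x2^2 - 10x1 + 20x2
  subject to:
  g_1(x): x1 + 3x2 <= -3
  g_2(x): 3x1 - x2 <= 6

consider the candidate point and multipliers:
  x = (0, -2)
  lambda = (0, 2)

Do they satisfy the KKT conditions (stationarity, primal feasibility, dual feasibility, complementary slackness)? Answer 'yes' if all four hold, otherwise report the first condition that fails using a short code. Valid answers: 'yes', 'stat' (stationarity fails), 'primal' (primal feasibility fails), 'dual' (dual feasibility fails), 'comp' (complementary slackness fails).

Gradient of f: grad f(x) = Q x + c = (-6, 2)
Constraint values g_i(x) = a_i^T x - b_i:
  g_1((0, -2)) = -3
  g_2((0, -2)) = -4
Stationarity residual: grad f(x) + sum_i lambda_i a_i = (0, 0)
  -> stationarity OK
Primal feasibility (all g_i <= 0): OK
Dual feasibility (all lambda_i >= 0): OK
Complementary slackness (lambda_i * g_i(x) = 0 for all i): FAILS

Verdict: the first failing condition is complementary_slackness -> comp.

comp


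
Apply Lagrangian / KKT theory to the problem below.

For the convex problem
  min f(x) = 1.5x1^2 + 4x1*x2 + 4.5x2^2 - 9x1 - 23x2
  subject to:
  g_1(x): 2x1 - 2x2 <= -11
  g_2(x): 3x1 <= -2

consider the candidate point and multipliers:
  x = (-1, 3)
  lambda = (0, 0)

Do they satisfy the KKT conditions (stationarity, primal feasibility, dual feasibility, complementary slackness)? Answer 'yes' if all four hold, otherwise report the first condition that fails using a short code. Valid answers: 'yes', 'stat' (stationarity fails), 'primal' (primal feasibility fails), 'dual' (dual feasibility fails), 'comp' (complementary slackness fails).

Gradient of f: grad f(x) = Q x + c = (0, 0)
Constraint values g_i(x) = a_i^T x - b_i:
  g_1((-1, 3)) = 3
  g_2((-1, 3)) = -1
Stationarity residual: grad f(x) + sum_i lambda_i a_i = (0, 0)
  -> stationarity OK
Primal feasibility (all g_i <= 0): FAILS
Dual feasibility (all lambda_i >= 0): OK
Complementary slackness (lambda_i * g_i(x) = 0 for all i): OK

Verdict: the first failing condition is primal_feasibility -> primal.

primal


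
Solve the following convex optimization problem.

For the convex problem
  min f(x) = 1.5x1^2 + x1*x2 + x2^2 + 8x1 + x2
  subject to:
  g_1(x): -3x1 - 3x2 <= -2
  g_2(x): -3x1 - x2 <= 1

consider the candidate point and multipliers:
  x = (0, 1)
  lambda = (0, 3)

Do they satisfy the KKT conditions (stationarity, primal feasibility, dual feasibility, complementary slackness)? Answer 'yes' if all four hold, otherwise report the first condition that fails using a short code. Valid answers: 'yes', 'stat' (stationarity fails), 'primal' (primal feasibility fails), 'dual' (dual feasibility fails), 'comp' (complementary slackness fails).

Gradient of f: grad f(x) = Q x + c = (9, 3)
Constraint values g_i(x) = a_i^T x - b_i:
  g_1((0, 1)) = -1
  g_2((0, 1)) = -2
Stationarity residual: grad f(x) + sum_i lambda_i a_i = (0, 0)
  -> stationarity OK
Primal feasibility (all g_i <= 0): OK
Dual feasibility (all lambda_i >= 0): OK
Complementary slackness (lambda_i * g_i(x) = 0 for all i): FAILS

Verdict: the first failing condition is complementary_slackness -> comp.

comp


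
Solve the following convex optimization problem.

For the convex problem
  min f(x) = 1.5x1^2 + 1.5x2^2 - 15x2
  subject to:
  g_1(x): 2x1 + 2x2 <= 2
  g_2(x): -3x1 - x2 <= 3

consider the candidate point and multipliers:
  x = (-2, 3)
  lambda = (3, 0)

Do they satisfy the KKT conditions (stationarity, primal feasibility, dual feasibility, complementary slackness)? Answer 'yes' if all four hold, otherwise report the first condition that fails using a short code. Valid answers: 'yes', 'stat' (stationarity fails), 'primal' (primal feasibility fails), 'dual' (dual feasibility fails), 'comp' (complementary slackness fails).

Gradient of f: grad f(x) = Q x + c = (-6, -6)
Constraint values g_i(x) = a_i^T x - b_i:
  g_1((-2, 3)) = 0
  g_2((-2, 3)) = 0
Stationarity residual: grad f(x) + sum_i lambda_i a_i = (0, 0)
  -> stationarity OK
Primal feasibility (all g_i <= 0): OK
Dual feasibility (all lambda_i >= 0): OK
Complementary slackness (lambda_i * g_i(x) = 0 for all i): OK

Verdict: yes, KKT holds.

yes


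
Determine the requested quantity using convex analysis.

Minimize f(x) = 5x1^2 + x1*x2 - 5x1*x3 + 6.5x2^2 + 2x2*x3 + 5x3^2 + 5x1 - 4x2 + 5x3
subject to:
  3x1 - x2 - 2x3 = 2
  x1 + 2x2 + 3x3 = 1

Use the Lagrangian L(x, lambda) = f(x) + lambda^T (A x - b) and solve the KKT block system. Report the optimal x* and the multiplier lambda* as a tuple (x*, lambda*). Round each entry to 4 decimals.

Form the Lagrangian:
  L(x, lambda) = (1/2) x^T Q x + c^T x + lambda^T (A x - b)
Stationarity (grad_x L = 0): Q x + c + A^T lambda = 0.
Primal feasibility: A x = b.

This gives the KKT block system:
  [ Q   A^T ] [ x     ]   [-c ]
  [ A    0  ] [ lambda ] = [ b ]

Solving the linear system:
  x*      = (0.6904, 0.4059, -0.1674)
  lambda* = (-3.523, -2.5774)
  f(x*)   = 5.3075

x* = (0.6904, 0.4059, -0.1674), lambda* = (-3.523, -2.5774)


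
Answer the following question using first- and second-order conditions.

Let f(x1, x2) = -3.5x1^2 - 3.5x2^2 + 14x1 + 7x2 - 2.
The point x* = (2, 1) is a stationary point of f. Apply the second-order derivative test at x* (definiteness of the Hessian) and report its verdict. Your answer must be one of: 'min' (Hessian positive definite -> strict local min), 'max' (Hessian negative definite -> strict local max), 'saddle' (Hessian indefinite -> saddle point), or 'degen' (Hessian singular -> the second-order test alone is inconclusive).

Compute the Hessian H = grad^2 f:
  H = [[-7, 0], [0, -7]]
Verify stationarity: grad f(x*) = H x* + g = (0, 0).
Eigenvalues of H: -7, -7.
Both eigenvalues < 0, so H is negative definite -> x* is a strict local max.

max


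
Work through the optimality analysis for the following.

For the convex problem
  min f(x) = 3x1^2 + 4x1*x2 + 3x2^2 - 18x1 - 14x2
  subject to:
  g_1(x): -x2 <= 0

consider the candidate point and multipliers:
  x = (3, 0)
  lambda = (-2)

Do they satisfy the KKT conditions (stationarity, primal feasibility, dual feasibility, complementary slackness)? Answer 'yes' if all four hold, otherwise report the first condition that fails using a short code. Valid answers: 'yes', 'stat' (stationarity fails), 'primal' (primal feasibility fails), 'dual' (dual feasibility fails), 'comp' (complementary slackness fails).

Gradient of f: grad f(x) = Q x + c = (0, -2)
Constraint values g_i(x) = a_i^T x - b_i:
  g_1((3, 0)) = 0
Stationarity residual: grad f(x) + sum_i lambda_i a_i = (0, 0)
  -> stationarity OK
Primal feasibility (all g_i <= 0): OK
Dual feasibility (all lambda_i >= 0): FAILS
Complementary slackness (lambda_i * g_i(x) = 0 for all i): OK

Verdict: the first failing condition is dual_feasibility -> dual.

dual


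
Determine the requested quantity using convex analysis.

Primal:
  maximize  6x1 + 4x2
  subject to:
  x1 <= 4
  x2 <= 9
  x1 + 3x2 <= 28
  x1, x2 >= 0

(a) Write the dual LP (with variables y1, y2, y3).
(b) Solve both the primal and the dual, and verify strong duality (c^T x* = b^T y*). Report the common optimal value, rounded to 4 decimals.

The standard primal-dual pair for 'max c^T x s.t. A x <= b, x >= 0' is:
  Dual:  min b^T y  s.t.  A^T y >= c,  y >= 0.

So the dual LP is:
  minimize  4y1 + 9y2 + 28y3
  subject to:
    y1 + y3 >= 6
    y2 + 3y3 >= 4
    y1, y2, y3 >= 0

Solving the primal: x* = (4, 8).
  primal value c^T x* = 56.
Solving the dual: y* = (4.6667, 0, 1.3333).
  dual value b^T y* = 56.
Strong duality: c^T x* = b^T y*. Confirmed.

56


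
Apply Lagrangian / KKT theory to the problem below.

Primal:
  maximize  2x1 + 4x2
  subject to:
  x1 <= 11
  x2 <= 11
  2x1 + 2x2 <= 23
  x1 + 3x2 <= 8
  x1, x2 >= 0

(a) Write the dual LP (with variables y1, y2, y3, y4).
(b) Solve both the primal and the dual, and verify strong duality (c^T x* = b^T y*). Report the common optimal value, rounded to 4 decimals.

The standard primal-dual pair for 'max c^T x s.t. A x <= b, x >= 0' is:
  Dual:  min b^T y  s.t.  A^T y >= c,  y >= 0.

So the dual LP is:
  minimize  11y1 + 11y2 + 23y3 + 8y4
  subject to:
    y1 + 2y3 + y4 >= 2
    y2 + 2y3 + 3y4 >= 4
    y1, y2, y3, y4 >= 0

Solving the primal: x* = (8, 0).
  primal value c^T x* = 16.
Solving the dual: y* = (0, 0, 0, 2).
  dual value b^T y* = 16.
Strong duality: c^T x* = b^T y*. Confirmed.

16


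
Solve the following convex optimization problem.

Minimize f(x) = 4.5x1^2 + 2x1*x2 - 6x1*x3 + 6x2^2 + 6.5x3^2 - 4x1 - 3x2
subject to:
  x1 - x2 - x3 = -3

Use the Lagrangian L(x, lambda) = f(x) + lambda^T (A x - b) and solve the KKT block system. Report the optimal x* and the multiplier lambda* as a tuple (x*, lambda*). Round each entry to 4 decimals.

Form the Lagrangian:
  L(x, lambda) = (1/2) x^T Q x + c^T x + lambda^T (A x - b)
Stationarity (grad_x L = 0): Q x + c + A^T lambda = 0.
Primal feasibility: A x = b.

This gives the KKT block system:
  [ Q   A^T ] [ x     ]   [-c ]
  [ A    0  ] [ lambda ] = [ b ]

Solving the linear system:
  x*      = (-0.9556, 1.4889, 0.5556)
  lambda* = (12.9556)
  f(x*)   = 19.1111

x* = (-0.9556, 1.4889, 0.5556), lambda* = (12.9556)


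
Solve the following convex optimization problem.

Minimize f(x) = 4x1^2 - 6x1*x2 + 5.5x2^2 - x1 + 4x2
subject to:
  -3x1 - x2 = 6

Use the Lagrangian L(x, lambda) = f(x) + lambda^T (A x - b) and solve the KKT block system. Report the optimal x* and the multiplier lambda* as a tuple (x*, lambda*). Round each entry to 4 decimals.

Form the Lagrangian:
  L(x, lambda) = (1/2) x^T Q x + c^T x + lambda^T (A x - b)
Stationarity (grad_x L = 0): Q x + c + A^T lambda = 0.
Primal feasibility: A x = b.

This gives the KKT block system:
  [ Q   A^T ] [ x     ]   [-c ]
  [ A    0  ] [ lambda ] = [ b ]

Solving the linear system:
  x*      = (-1.5455, -1.3636)
  lambda* = (-1.7273)
  f(x*)   = 3.2273

x* = (-1.5455, -1.3636), lambda* = (-1.7273)


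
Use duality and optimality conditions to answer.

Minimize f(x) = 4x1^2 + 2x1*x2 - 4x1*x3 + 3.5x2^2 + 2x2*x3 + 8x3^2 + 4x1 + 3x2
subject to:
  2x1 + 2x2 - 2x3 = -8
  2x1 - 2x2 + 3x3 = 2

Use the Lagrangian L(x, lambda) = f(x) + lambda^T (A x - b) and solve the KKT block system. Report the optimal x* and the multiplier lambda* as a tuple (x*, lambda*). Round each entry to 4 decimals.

Form the Lagrangian:
  L(x, lambda) = (1/2) x^T Q x + c^T x + lambda^T (A x - b)
Stationarity (grad_x L = 0): Q x + c + A^T lambda = 0.
Primal feasibility: A x = b.

This gives the KKT block system:
  [ Q   A^T ] [ x     ]   [-c ]
  [ A    0  ] [ lambda ] = [ b ]

Solving the linear system:
  x*      = (-1.6328, -1.8362, 0.5311)
  lambda* = (6.7288, 0.7006)
  f(x*)   = 20.1949

x* = (-1.6328, -1.8362, 0.5311), lambda* = (6.7288, 0.7006)


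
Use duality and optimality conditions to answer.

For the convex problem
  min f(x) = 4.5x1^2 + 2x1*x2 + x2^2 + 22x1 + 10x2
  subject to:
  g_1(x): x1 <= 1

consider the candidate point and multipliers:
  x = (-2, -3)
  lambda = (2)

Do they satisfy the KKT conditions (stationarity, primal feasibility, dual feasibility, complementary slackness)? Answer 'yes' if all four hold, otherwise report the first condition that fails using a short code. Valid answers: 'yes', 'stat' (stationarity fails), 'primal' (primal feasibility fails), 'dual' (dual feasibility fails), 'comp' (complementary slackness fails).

Gradient of f: grad f(x) = Q x + c = (-2, 0)
Constraint values g_i(x) = a_i^T x - b_i:
  g_1((-2, -3)) = -3
Stationarity residual: grad f(x) + sum_i lambda_i a_i = (0, 0)
  -> stationarity OK
Primal feasibility (all g_i <= 0): OK
Dual feasibility (all lambda_i >= 0): OK
Complementary slackness (lambda_i * g_i(x) = 0 for all i): FAILS

Verdict: the first failing condition is complementary_slackness -> comp.

comp


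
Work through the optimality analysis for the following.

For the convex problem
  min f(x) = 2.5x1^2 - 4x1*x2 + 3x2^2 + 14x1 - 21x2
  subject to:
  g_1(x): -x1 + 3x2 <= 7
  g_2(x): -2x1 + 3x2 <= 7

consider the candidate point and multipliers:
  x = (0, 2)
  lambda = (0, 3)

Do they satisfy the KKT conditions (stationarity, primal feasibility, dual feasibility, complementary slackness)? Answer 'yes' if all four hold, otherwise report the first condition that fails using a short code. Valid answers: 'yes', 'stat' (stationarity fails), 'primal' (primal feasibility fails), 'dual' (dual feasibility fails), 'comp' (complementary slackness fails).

Gradient of f: grad f(x) = Q x + c = (6, -9)
Constraint values g_i(x) = a_i^T x - b_i:
  g_1((0, 2)) = -1
  g_2((0, 2)) = -1
Stationarity residual: grad f(x) + sum_i lambda_i a_i = (0, 0)
  -> stationarity OK
Primal feasibility (all g_i <= 0): OK
Dual feasibility (all lambda_i >= 0): OK
Complementary slackness (lambda_i * g_i(x) = 0 for all i): FAILS

Verdict: the first failing condition is complementary_slackness -> comp.

comp


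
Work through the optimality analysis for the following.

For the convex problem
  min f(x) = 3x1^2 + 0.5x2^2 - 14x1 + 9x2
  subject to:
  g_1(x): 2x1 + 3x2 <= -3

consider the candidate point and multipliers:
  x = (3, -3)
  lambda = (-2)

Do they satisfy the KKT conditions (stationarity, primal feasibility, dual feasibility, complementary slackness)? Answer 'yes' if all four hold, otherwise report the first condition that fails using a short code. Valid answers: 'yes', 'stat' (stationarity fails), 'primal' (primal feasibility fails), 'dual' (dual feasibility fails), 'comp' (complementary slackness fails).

Gradient of f: grad f(x) = Q x + c = (4, 6)
Constraint values g_i(x) = a_i^T x - b_i:
  g_1((3, -3)) = 0
Stationarity residual: grad f(x) + sum_i lambda_i a_i = (0, 0)
  -> stationarity OK
Primal feasibility (all g_i <= 0): OK
Dual feasibility (all lambda_i >= 0): FAILS
Complementary slackness (lambda_i * g_i(x) = 0 for all i): OK

Verdict: the first failing condition is dual_feasibility -> dual.

dual


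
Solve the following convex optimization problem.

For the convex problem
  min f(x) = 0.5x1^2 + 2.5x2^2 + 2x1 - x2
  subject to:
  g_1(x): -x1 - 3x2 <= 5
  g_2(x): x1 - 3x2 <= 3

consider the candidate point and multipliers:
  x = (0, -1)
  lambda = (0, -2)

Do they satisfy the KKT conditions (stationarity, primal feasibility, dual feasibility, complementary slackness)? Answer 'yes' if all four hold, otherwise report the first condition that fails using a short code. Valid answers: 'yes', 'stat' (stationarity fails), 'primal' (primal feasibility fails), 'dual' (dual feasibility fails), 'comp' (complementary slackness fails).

Gradient of f: grad f(x) = Q x + c = (2, -6)
Constraint values g_i(x) = a_i^T x - b_i:
  g_1((0, -1)) = -2
  g_2((0, -1)) = 0
Stationarity residual: grad f(x) + sum_i lambda_i a_i = (0, 0)
  -> stationarity OK
Primal feasibility (all g_i <= 0): OK
Dual feasibility (all lambda_i >= 0): FAILS
Complementary slackness (lambda_i * g_i(x) = 0 for all i): OK

Verdict: the first failing condition is dual_feasibility -> dual.

dual


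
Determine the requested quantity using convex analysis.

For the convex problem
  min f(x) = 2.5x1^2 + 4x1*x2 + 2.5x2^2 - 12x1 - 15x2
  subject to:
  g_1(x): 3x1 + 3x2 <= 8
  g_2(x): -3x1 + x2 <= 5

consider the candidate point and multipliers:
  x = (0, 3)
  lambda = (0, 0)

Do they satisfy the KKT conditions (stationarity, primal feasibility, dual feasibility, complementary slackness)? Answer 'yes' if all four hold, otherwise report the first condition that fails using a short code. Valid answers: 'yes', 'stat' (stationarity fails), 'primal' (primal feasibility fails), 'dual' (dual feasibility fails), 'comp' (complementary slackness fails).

Gradient of f: grad f(x) = Q x + c = (0, 0)
Constraint values g_i(x) = a_i^T x - b_i:
  g_1((0, 3)) = 1
  g_2((0, 3)) = -2
Stationarity residual: grad f(x) + sum_i lambda_i a_i = (0, 0)
  -> stationarity OK
Primal feasibility (all g_i <= 0): FAILS
Dual feasibility (all lambda_i >= 0): OK
Complementary slackness (lambda_i * g_i(x) = 0 for all i): OK

Verdict: the first failing condition is primal_feasibility -> primal.

primal


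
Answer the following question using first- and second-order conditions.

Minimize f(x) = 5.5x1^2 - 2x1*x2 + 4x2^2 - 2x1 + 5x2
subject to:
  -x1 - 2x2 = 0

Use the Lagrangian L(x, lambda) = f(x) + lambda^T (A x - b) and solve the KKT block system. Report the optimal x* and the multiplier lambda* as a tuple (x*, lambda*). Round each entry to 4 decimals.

Form the Lagrangian:
  L(x, lambda) = (1/2) x^T Q x + c^T x + lambda^T (A x - b)
Stationarity (grad_x L = 0): Q x + c + A^T lambda = 0.
Primal feasibility: A x = b.

This gives the KKT block system:
  [ Q   A^T ] [ x     ]   [-c ]
  [ A    0  ] [ lambda ] = [ b ]

Solving the linear system:
  x*      = (0.3, -0.15)
  lambda* = (1.6)
  f(x*)   = -0.675

x* = (0.3, -0.15), lambda* = (1.6)


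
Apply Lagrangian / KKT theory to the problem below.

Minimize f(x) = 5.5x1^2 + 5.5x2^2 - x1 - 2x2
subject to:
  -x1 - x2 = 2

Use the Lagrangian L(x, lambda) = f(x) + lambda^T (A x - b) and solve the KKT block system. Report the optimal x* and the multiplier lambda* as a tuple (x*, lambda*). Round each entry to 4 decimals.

Form the Lagrangian:
  L(x, lambda) = (1/2) x^T Q x + c^T x + lambda^T (A x - b)
Stationarity (grad_x L = 0): Q x + c + A^T lambda = 0.
Primal feasibility: A x = b.

This gives the KKT block system:
  [ Q   A^T ] [ x     ]   [-c ]
  [ A    0  ] [ lambda ] = [ b ]

Solving the linear system:
  x*      = (-1.0455, -0.9545)
  lambda* = (-12.5)
  f(x*)   = 13.9773

x* = (-1.0455, -0.9545), lambda* = (-12.5)


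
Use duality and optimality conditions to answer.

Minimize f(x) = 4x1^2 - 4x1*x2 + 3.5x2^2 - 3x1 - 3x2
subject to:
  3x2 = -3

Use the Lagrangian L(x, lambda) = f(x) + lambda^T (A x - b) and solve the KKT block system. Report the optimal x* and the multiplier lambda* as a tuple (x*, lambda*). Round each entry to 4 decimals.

Form the Lagrangian:
  L(x, lambda) = (1/2) x^T Q x + c^T x + lambda^T (A x - b)
Stationarity (grad_x L = 0): Q x + c + A^T lambda = 0.
Primal feasibility: A x = b.

This gives the KKT block system:
  [ Q   A^T ] [ x     ]   [-c ]
  [ A    0  ] [ lambda ] = [ b ]

Solving the linear system:
  x*      = (-0.125, -1)
  lambda* = (3.1667)
  f(x*)   = 6.4375

x* = (-0.125, -1), lambda* = (3.1667)
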